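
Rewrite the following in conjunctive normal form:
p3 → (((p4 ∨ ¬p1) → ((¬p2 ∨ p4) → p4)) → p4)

p3 → (((p4 ∨ ¬p1) → ((¬p2 ∨ p4) → p4)) → p4)
≡ ¬p3 ∨ (((p4 ∨ ¬p1) → ((¬p2 ∨ p4) → p4)) → p4)   [eliminate →]
≡ ¬p3 ∨ ¬((p4 ∨ ¬p1) → ((¬p2 ∨ p4) → p4)) ∨ p4   [eliminate →]
≡ ¬p3 ∨ ¬(¬(p4 ∨ ¬p1) ∨ ((¬p2 ∨ p4) → p4)) ∨ p4   [eliminate →]
≡ ¬p3 ∨ ¬(¬(p4 ∨ ¬p1) ∨ ¬(¬p2 ∨ p4) ∨ p4) ∨ p4   [eliminate →]
≡ ¬p3 ∨ (¬¬(p4 ∨ ¬p1) ∧ ¬¬(¬p2 ∨ p4) ∧ ¬p4) ∨ p4   [De Morgan]
≡ ¬p3 ∨ ((p4 ∨ ¬p1) ∧ ¬¬(¬p2 ∨ p4) ∧ ¬p4) ∨ p4   [double negation]
≡ ¬p3 ∨ ((p4 ∨ ¬p1) ∧ (¬p2 ∨ p4) ∧ ¬p4) ∨ p4   [double negation]
≡ (¬p3 ∨ p4 ∨ ¬p1 ∨ p4) ∧ (¬p3 ∨ ¬p2 ∨ p4 ∨ p4) ∧ (¬p3 ∨ ¬p4 ∨ p4)   [distribute ∨ over ∧]
≡ (¬p3 ∨ p4 ∨ ¬p1) ∧ (¬p3 ∨ ¬p2 ∨ p4)   [simplify]

(¬p3 ∨ p4 ∨ ¬p1) ∧ (¬p3 ∨ ¬p2 ∨ p4)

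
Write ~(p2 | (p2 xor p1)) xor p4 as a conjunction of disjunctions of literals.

(~p2 | p4) & (~p1 | p2 | p4) & (p2 | p1 | ~p4)

~(p2 | (p2 xor p1)) xor p4
= (~(p2 | (p2 xor p1)) | p4) & ~(~(p2 | (p2 xor p1)) & p4)   (expand xor)
= (~(p2 | ((p2 | p1) & ~(p2 & p1))) | p4) & ~(~(p2 | (p2 xor p1)) & p4)   (expand xor)
= (~(p2 | ((p2 | p1) & ~(p2 & p1))) | p4) & ~(~(p2 | ((p2 | p1) & ~(p2 & p1))) & p4)   (expand xor)
= ((~p2 & ~((p2 | p1) & ~(p2 & p1))) | p4) & ~(~(p2 | ((p2 | p1) & ~(p2 & p1))) & p4)   (De Morgan)
= ((~p2 & (~(p2 | p1) | ~~(p2 & p1))) | p4) & ~(~(p2 | ((p2 | p1) & ~(p2 & p1))) & p4)   (De Morgan)
= ((~p2 & ((~p2 & ~p1) | ~~(p2 & p1))) | p4) & ~(~(p2 | ((p2 | p1) & ~(p2 & p1))) & p4)   (De Morgan)
= ((~p2 & ((~p2 & ~p1) | (p2 & p1))) | p4) & ~(~(p2 | ((p2 | p1) & ~(p2 & p1))) & p4)   (double negation)
= ((~p2 & ((~p2 & ~p1) | (p2 & p1))) | p4) & (~~(p2 | ((p2 | p1) & ~(p2 & p1))) | ~p4)   (De Morgan)
= ((~p2 & ((~p2 & ~p1) | (p2 & p1))) | p4) & (p2 | ((p2 | p1) & ~(p2 & p1)) | ~p4)   (double negation)
= ((~p2 & ((~p2 & ~p1) | (p2 & p1))) | p4) & (p2 | ((p2 | p1) & (~p2 | ~p1)) | ~p4)   (De Morgan)
= (~p2 | p4) & (~p2 | p2 | p4) & (~p2 | p1 | p4) & (~p1 | p2 | p4) & (~p1 | p1 | p4) & (p2 | p2 | p1 | ~p4) & (p2 | ~p2 | ~p1 | ~p4)   (distribute | over &)
= (~p2 | p4) & (~p1 | p2 | p4) & (p2 | p1 | ~p4)   (simplify)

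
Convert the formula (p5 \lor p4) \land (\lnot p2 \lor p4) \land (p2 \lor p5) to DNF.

(p5 \lor p4) \land (\lnot p2 \lor p4) \land (p2 \lor p5)
⇔ (p5 \land \lnot p2 \land p2) \lor (p5 \land \lnot p2 \land p5) \lor (p5 \land p4 \land p2) \lor (p5 \land p4 \land p5) \lor (p4 \land \lnot p2 \land p2) \lor (p4 \land \lnot p2 \land p5) \lor (p4 \land p4 \land p2) \lor (p4 \land p4 \land p5)   (distribute \land over \lor)
⇔ (p5 \land \lnot p2) \lor (p5 \land p4) \lor (p4 \land p2)   (simplify)

(p5 \land \lnot p2) \lor (p5 \land p4) \lor (p4 \land p2)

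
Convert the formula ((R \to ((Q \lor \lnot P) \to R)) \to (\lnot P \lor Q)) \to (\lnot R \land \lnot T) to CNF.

(P \lor \lnot R) \land (P \lor \lnot T) \land (\lnot Q \lor \lnot R) \land (\lnot Q \lor \lnot T)

((R \to ((Q \lor \lnot P) \to R)) \to (\lnot P \lor Q)) \to (\lnot R \land \lnot T)
⇔ \lnot ((R \to ((Q \lor \lnot P) \to R)) \to (\lnot P \lor Q)) \lor (\lnot R \land \lnot T)   [eliminate \to]
⇔ \lnot (\lnot (R \to ((Q \lor \lnot P) \to R)) \lor \lnot P \lor Q) \lor (\lnot R \land \lnot T)   [eliminate \to]
⇔ \lnot (\lnot (\lnot R \lor ((Q \lor \lnot P) \to R)) \lor \lnot P \lor Q) \lor (\lnot R \land \lnot T)   [eliminate \to]
⇔ \lnot (\lnot (\lnot R \lor \lnot (Q \lor \lnot P) \lor R) \lor \lnot P \lor Q) \lor (\lnot R \land \lnot T)   [eliminate \to]
⇔ (\lnot \lnot (\lnot R \lor \lnot (Q \lor \lnot P) \lor R) \land \lnot \lnot P \land \lnot Q) \lor (\lnot R \land \lnot T)   [De Morgan]
⇔ ((\lnot R \lor \lnot (Q \lor \lnot P) \lor R) \land \lnot \lnot P \land \lnot Q) \lor (\lnot R \land \lnot T)   [double negation]
⇔ ((\lnot R \lor (\lnot Q \land \lnot \lnot P) \lor R) \land \lnot \lnot P \land \lnot Q) \lor (\lnot R \land \lnot T)   [De Morgan]
⇔ ((\lnot R \lor (\lnot Q \land P) \lor R) \land \lnot \lnot P \land \lnot Q) \lor (\lnot R \land \lnot T)   [double negation]
⇔ ((\lnot R \lor (\lnot Q \land P) \lor R) \land P \land \lnot Q) \lor (\lnot R \land \lnot T)   [double negation]
⇔ (\lnot R \lor \lnot Q \lor R \lor \lnot R) \land (\lnot R \lor \lnot Q \lor R \lor \lnot T) \land (\lnot R \lor P \lor R \lor \lnot R) \land (\lnot R \lor P \lor R \lor \lnot T) \land (P \lor \lnot R) \land (P \lor \lnot T) \land (\lnot Q \lor \lnot R) \land (\lnot Q \lor \lnot T)   [distribute \lor over \land]
⇔ (P \lor \lnot R) \land (P \lor \lnot T) \land (\lnot Q \lor \lnot R) \land (\lnot Q \lor \lnot T)   [simplify]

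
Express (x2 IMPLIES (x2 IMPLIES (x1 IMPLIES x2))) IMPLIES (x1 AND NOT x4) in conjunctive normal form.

(x2 OR NOT x4) AND x1 AND (NOT x2 OR NOT x4)

(x2 IMPLIES (x2 IMPLIES (x1 IMPLIES x2))) IMPLIES (x1 AND NOT x4)
⇔ NOT (x2 IMPLIES (x2 IMPLIES (x1 IMPLIES x2))) OR (x1 AND NOT x4)   [eliminate IMPLIES]
⇔ NOT (NOT x2 OR (x2 IMPLIES (x1 IMPLIES x2))) OR (x1 AND NOT x4)   [eliminate IMPLIES]
⇔ NOT (NOT x2 OR NOT x2 OR (x1 IMPLIES x2)) OR (x1 AND NOT x4)   [eliminate IMPLIES]
⇔ NOT (NOT x2 OR NOT x2 OR NOT x1 OR x2) OR (x1 AND NOT x4)   [eliminate IMPLIES]
⇔ (NOT NOT x2 AND NOT NOT x2 AND NOT NOT x1 AND NOT x2) OR (x1 AND NOT x4)   [De Morgan]
⇔ (x2 AND NOT NOT x2 AND NOT NOT x1 AND NOT x2) OR (x1 AND NOT x4)   [double negation]
⇔ (x2 AND x2 AND NOT NOT x1 AND NOT x2) OR (x1 AND NOT x4)   [double negation]
⇔ (x2 AND x2 AND x1 AND NOT x2) OR (x1 AND NOT x4)   [double negation]
⇔ (x2 OR x1) AND (x2 OR NOT x4) AND (x2 OR x1) AND (x2 OR NOT x4) AND (x1 OR x1) AND (x1 OR NOT x4) AND (NOT x2 OR x1) AND (NOT x2 OR NOT x4)   [distribute OR over AND]
⇔ (x2 OR NOT x4) AND x1 AND (NOT x2 OR NOT x4)   [simplify]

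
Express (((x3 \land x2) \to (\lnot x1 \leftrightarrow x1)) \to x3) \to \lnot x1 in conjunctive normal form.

\lnot x3 \lor \lnot x1

(((x3 \land x2) \to (\lnot x1 \leftrightarrow x1)) \to x3) \to \lnot x1
= \lnot (((x3 \land x2) \to (\lnot x1 \leftrightarrow x1)) \to x3) \lor \lnot x1   — eliminate \to
= \lnot (\lnot ((x3 \land x2) \to (\lnot x1 \leftrightarrow x1)) \lor x3) \lor \lnot x1   — eliminate \to
= \lnot (\lnot (\lnot (x3 \land x2) \lor (\lnot x1 \leftrightarrow x1)) \lor x3) \lor \lnot x1   — eliminate \to
= \lnot (\lnot (\lnot (x3 \land x2) \lor ((\lnot x1 \to x1) \land (x1 \to \lnot x1))) \lor x3) \lor \lnot x1   — eliminate \leftrightarrow
= \lnot (\lnot (\lnot (x3 \land x2) \lor ((\lnot \lnot x1 \lor x1) \land (x1 \to \lnot x1))) \lor x3) \lor \lnot x1   — eliminate \to
= \lnot (\lnot (\lnot (x3 \land x2) \lor ((\lnot \lnot x1 \lor x1) \land (\lnot x1 \lor \lnot x1))) \lor x3) \lor \lnot x1   — eliminate \to
= (\lnot \lnot (\lnot (x3 \land x2) \lor ((\lnot \lnot x1 \lor x1) \land (\lnot x1 \lor \lnot x1))) \land \lnot x3) \lor \lnot x1   — De Morgan
= ((\lnot (x3 \land x2) \lor ((\lnot \lnot x1 \lor x1) \land (\lnot x1 \lor \lnot x1))) \land \lnot x3) \lor \lnot x1   — double negation
= ((\lnot x3 \lor \lnot x2 \lor ((\lnot \lnot x1 \lor x1) \land (\lnot x1 \lor \lnot x1))) \land \lnot x3) \lor \lnot x1   — De Morgan
= ((\lnot x3 \lor \lnot x2 \lor ((x1 \lor x1) \land (\lnot x1 \lor \lnot x1))) \land \lnot x3) \lor \lnot x1   — double negation
= (\lnot x3 \lor \lnot x2 \lor x1 \lor x1 \lor \lnot x1) \land (\lnot x3 \lor \lnot x2 \lor \lnot x1 \lor \lnot x1 \lor \lnot x1) \land (\lnot x3 \lor \lnot x1)   — distribute \lor over \land
= \lnot x3 \lor \lnot x1   — simplify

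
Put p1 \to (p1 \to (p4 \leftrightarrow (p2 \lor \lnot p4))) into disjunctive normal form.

\lnot p1 \lor (p2 \land p4)

p1 \to (p1 \to (p4 \leftrightarrow (p2 \lor \lnot p4)))
≡ \lnot p1 \lor (p1 \to (p4 \leftrightarrow (p2 \lor \lnot p4)))   — eliminate \to
≡ \lnot p1 \lor \lnot p1 \lor (p4 \leftrightarrow (p2 \lor \lnot p4))   — eliminate \to
≡ \lnot p1 \lor \lnot p1 \lor ((p4 \to (p2 \lor \lnot p4)) \land ((p2 \lor \lnot p4) \to p4))   — eliminate \leftrightarrow
≡ \lnot p1 \lor \lnot p1 \lor ((\lnot p4 \lor p2 \lor \lnot p4) \land ((p2 \lor \lnot p4) \to p4))   — eliminate \to
≡ \lnot p1 \lor \lnot p1 \lor ((\lnot p4 \lor p2 \lor \lnot p4) \land (\lnot (p2 \lor \lnot p4) \lor p4))   — eliminate \to
≡ \lnot p1 \lor \lnot p1 \lor ((\lnot p4 \lor p2 \lor \lnot p4) \land ((\lnot p2 \land \lnot \lnot p4) \lor p4))   — De Morgan
≡ \lnot p1 \lor \lnot p1 \lor ((\lnot p4 \lor p2 \lor \lnot p4) \land ((\lnot p2 \land p4) \lor p4))   — double negation
≡ \lnot p1 \lor \lnot p1 \lor (\lnot p4 \land \lnot p2 \land p4) \lor (\lnot p4 \land p4) \lor (p2 \land \lnot p2 \land p4) \lor (p2 \land p4) \lor (\lnot p4 \land \lnot p2 \land p4) \lor (\lnot p4 \land p4)   — distribute \land over \lor
≡ \lnot p1 \lor (p2 \land p4)   — simplify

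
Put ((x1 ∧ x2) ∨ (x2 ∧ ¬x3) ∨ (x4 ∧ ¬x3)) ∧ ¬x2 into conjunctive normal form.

(x1 ∨ ¬x3) ∧ (x2 ∨ x4) ∧ (x2 ∨ ¬x3) ∧ ¬x2

((x1 ∧ x2) ∨ (x2 ∧ ¬x3) ∨ (x4 ∧ ¬x3)) ∧ ¬x2
⇔ (x1 ∨ x2 ∨ x4) ∧ (x1 ∨ x2 ∨ ¬x3) ∧ (x1 ∨ ¬x3 ∨ x4) ∧ (x1 ∨ ¬x3 ∨ ¬x3) ∧ (x2 ∨ x2 ∨ x4) ∧ (x2 ∨ x2 ∨ ¬x3) ∧ (x2 ∨ ¬x3 ∨ x4) ∧ (x2 ∨ ¬x3 ∨ ¬x3) ∧ ¬x2   — distribute ∨ over ∧
⇔ (x1 ∨ ¬x3) ∧ (x2 ∨ x4) ∧ (x2 ∨ ¬x3) ∧ ¬x2   — simplify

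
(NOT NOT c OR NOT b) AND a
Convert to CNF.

(c OR NOT b) AND a

(NOT NOT c OR NOT b) AND a
≡ (c OR NOT b) AND a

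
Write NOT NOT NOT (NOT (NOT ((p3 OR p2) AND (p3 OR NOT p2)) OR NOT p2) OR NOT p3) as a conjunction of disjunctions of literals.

(NOT p3 OR NOT p2) AND p3

NOT NOT NOT (NOT (NOT ((p3 OR p2) AND (p3 OR NOT p2)) OR NOT p2) OR NOT p3)
= NOT (NOT (NOT ((p3 OR p2) AND (p3 OR NOT p2)) OR NOT p2) OR NOT p3)   [double negation]
= NOT NOT (NOT ((p3 OR p2) AND (p3 OR NOT p2)) OR NOT p2) AND NOT NOT p3   [De Morgan]
= (NOT ((p3 OR p2) AND (p3 OR NOT p2)) OR NOT p2) AND NOT NOT p3   [double negation]
= (NOT (p3 OR p2) OR NOT (p3 OR NOT p2) OR NOT p2) AND NOT NOT p3   [De Morgan]
= ((NOT p3 AND NOT p2) OR NOT (p3 OR NOT p2) OR NOT p2) AND NOT NOT p3   [De Morgan]
= ((NOT p3 AND NOT p2) OR (NOT p3 AND NOT NOT p2) OR NOT p2) AND NOT NOT p3   [De Morgan]
= ((NOT p3 AND NOT p2) OR (NOT p3 AND p2) OR NOT p2) AND NOT NOT p3   [double negation]
= ((NOT p3 AND NOT p2) OR (NOT p3 AND p2) OR NOT p2) AND p3   [double negation]
= (NOT p3 OR NOT p3 OR NOT p2) AND (NOT p3 OR p2 OR NOT p2) AND (NOT p2 OR NOT p3 OR NOT p2) AND (NOT p2 OR p2 OR NOT p2) AND p3   [distribute OR over AND]
= (NOT p3 OR NOT p2) AND p3   [simplify]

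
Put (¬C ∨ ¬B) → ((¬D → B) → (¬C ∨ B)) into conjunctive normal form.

(¬C ∨ ¬B) → ((¬D → B) → (¬C ∨ B))
≡ ¬(¬C ∨ ¬B) ∨ ((¬D → B) → (¬C ∨ B))   [eliminate →]
≡ ¬(¬C ∨ ¬B) ∨ ¬(¬D → B) ∨ ¬C ∨ B   [eliminate →]
≡ ¬(¬C ∨ ¬B) ∨ ¬(¬¬D ∨ B) ∨ ¬C ∨ B   [eliminate →]
≡ (¬¬C ∧ ¬¬B) ∨ ¬(¬¬D ∨ B) ∨ ¬C ∨ B   [De Morgan]
≡ (C ∧ ¬¬B) ∨ ¬(¬¬D ∨ B) ∨ ¬C ∨ B   [double negation]
≡ (C ∧ B) ∨ ¬(¬¬D ∨ B) ∨ ¬C ∨ B   [double negation]
≡ (C ∧ B) ∨ (¬¬¬D ∧ ¬B) ∨ ¬C ∨ B   [De Morgan]
≡ (C ∧ B) ∨ (¬D ∧ ¬B) ∨ ¬C ∨ B   [double negation]
≡ (C ∨ ¬D ∨ ¬C ∨ B) ∧ (C ∨ ¬B ∨ ¬C ∨ B) ∧ (B ∨ ¬D ∨ ¬C ∨ B) ∧ (B ∨ ¬B ∨ ¬C ∨ B)   [distribute ∨ over ∧]
≡ B ∨ ¬D ∨ ¬C   [simplify]

B ∨ ¬D ∨ ¬C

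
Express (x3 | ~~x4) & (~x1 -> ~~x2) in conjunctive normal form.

(x3 | x4) & (x1 | x2)

(x3 | ~~x4) & (~x1 -> ~~x2)
= (x3 | ~~x4) & (~~x1 | ~~x2)   [eliminate ->]
= (x3 | x4) & (~~x1 | ~~x2)   [double negation]
= (x3 | x4) & (x1 | ~~x2)   [double negation]
= (x3 | x4) & (x1 | x2)   [double negation]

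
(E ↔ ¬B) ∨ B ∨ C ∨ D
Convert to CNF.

B ∨ E ∨ C ∨ D

(E ↔ ¬B) ∨ B ∨ C ∨ D
= ((E → ¬B) ∧ (¬B → E)) ∨ B ∨ C ∨ D   (eliminate ↔)
= ((¬E ∨ ¬B) ∧ (¬B → E)) ∨ B ∨ C ∨ D   (eliminate →)
= ((¬E ∨ ¬B) ∧ (¬¬B ∨ E)) ∨ B ∨ C ∨ D   (eliminate →)
= ((¬E ∨ ¬B) ∧ (B ∨ E)) ∨ B ∨ C ∨ D   (double negation)
= (¬E ∨ ¬B ∨ B ∨ C ∨ D) ∧ (B ∨ E ∨ B ∨ C ∨ D)   (distribute ∨ over ∧)
= B ∨ E ∨ C ∨ D   (simplify)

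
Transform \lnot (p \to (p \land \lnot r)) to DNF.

\lnot (p \to (p \land \lnot r))
≡ \lnot (\lnot p \lor (p \land \lnot r))   [eliminate \to]
≡ \lnot \lnot p \land \lnot (p \land \lnot r)   [De Morgan]
≡ p \land \lnot (p \land \lnot r)   [double negation]
≡ p \land (\lnot p \lor \lnot \lnot r)   [De Morgan]
≡ p \land (\lnot p \lor r)   [double negation]
≡ (p \land \lnot p) \lor (p \land r)   [distribute \land over \lor]
≡ p \land r   [simplify]

p \land r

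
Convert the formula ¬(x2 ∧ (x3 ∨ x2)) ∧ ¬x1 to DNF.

¬(x2 ∧ (x3 ∨ x2)) ∧ ¬x1
⇔ (¬x2 ∨ ¬(x3 ∨ x2)) ∧ ¬x1   — De Morgan
⇔ (¬x2 ∨ (¬x3 ∧ ¬x2)) ∧ ¬x1   — De Morgan
⇔ (¬x2 ∧ ¬x1) ∨ (¬x3 ∧ ¬x2 ∧ ¬x1)   — distribute ∧ over ∨
⇔ ¬x2 ∧ ¬x1   — simplify

¬x2 ∧ ¬x1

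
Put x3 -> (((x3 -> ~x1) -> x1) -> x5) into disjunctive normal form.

~x3 | ~x1 | x5

x3 -> (((x3 -> ~x1) -> x1) -> x5)
≡ ~x3 | (((x3 -> ~x1) -> x1) -> x5)   — eliminate ->
≡ ~x3 | ~((x3 -> ~x1) -> x1) | x5   — eliminate ->
≡ ~x3 | ~(~(x3 -> ~x1) | x1) | x5   — eliminate ->
≡ ~x3 | ~(~(~x3 | ~x1) | x1) | x5   — eliminate ->
≡ ~x3 | (~~(~x3 | ~x1) & ~x1) | x5   — De Morgan
≡ ~x3 | ((~x3 | ~x1) & ~x1) | x5   — double negation
≡ ~x3 | (~x3 & ~x1) | (~x1 & ~x1) | x5   — distribute & over |
≡ ~x3 | ~x1 | x5   — simplify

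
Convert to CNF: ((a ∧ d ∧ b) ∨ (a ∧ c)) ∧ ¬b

a ∧ (d ∨ c) ∧ (b ∨ c) ∧ ¬b

((a ∧ d ∧ b) ∨ (a ∧ c)) ∧ ¬b
≡ (a ∨ a) ∧ (a ∨ c) ∧ (d ∨ a) ∧ (d ∨ c) ∧ (b ∨ a) ∧ (b ∨ c) ∧ ¬b
≡ a ∧ (d ∨ c) ∧ (b ∨ c) ∧ ¬b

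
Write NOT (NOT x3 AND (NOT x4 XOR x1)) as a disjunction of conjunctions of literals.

x3 OR (x4 AND NOT x1) OR (x1 AND NOT x4)

NOT (NOT x3 AND (NOT x4 XOR x1))
≡ NOT (NOT x3 AND ((NOT x4 AND NOT x1) OR (NOT NOT x4 AND x1)))   (expand XOR)
≡ NOT NOT x3 OR NOT ((NOT x4 AND NOT x1) OR (NOT NOT x4 AND x1))   (De Morgan)
≡ x3 OR NOT ((NOT x4 AND NOT x1) OR (NOT NOT x4 AND x1))   (double negation)
≡ x3 OR (NOT (NOT x4 AND NOT x1) AND NOT (NOT NOT x4 AND x1))   (De Morgan)
≡ x3 OR ((NOT NOT x4 OR NOT NOT x1) AND NOT (NOT NOT x4 AND x1))   (De Morgan)
≡ x3 OR ((x4 OR NOT NOT x1) AND NOT (NOT NOT x4 AND x1))   (double negation)
≡ x3 OR ((x4 OR x1) AND NOT (NOT NOT x4 AND x1))   (double negation)
≡ x3 OR ((x4 OR x1) AND (NOT NOT NOT x4 OR NOT x1))   (De Morgan)
≡ x3 OR ((x4 OR x1) AND (NOT x4 OR NOT x1))   (double negation)
≡ x3 OR (x4 AND NOT x4) OR (x4 AND NOT x1) OR (x1 AND NOT x4) OR (x1 AND NOT x1)   (distribute AND over OR)
≡ x3 OR (x4 AND NOT x1) OR (x1 AND NOT x4)   (simplify)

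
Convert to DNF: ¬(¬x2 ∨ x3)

x2 ∧ ¬x3

¬(¬x2 ∨ x3)
≡ ¬¬x2 ∧ ¬x3   [De Morgan]
≡ x2 ∧ ¬x3   [double negation]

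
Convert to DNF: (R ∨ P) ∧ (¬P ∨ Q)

(R ∨ P) ∧ (¬P ∨ Q)
≡ (R ∧ ¬P) ∨ (R ∧ Q) ∨ (P ∧ ¬P) ∨ (P ∧ Q)
≡ (R ∧ ¬P) ∨ (R ∧ Q) ∨ (P ∧ Q)

(R ∧ ¬P) ∨ (R ∧ Q) ∨ (P ∧ Q)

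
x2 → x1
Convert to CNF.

¬x2 ∨ x1

x2 → x1
≡ ¬x2 ∨ x1   [eliminate →]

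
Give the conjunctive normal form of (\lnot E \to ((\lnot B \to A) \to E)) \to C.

(\lnot E \lor C) \land (B \lor A \lor C)

(\lnot E \to ((\lnot B \to A) \to E)) \to C
≡ \lnot (\lnot E \to ((\lnot B \to A) \to E)) \lor C   [eliminate \to]
≡ \lnot (\lnot \lnot E \lor ((\lnot B \to A) \to E)) \lor C   [eliminate \to]
≡ \lnot (\lnot \lnot E \lor \lnot (\lnot B \to A) \lor E) \lor C   [eliminate \to]
≡ \lnot (\lnot \lnot E \lor \lnot (\lnot \lnot B \lor A) \lor E) \lor C   [eliminate \to]
≡ (\lnot \lnot \lnot E \land \lnot \lnot (\lnot \lnot B \lor A) \land \lnot E) \lor C   [De Morgan]
≡ (\lnot E \land \lnot \lnot (\lnot \lnot B \lor A) \land \lnot E) \lor C   [double negation]
≡ (\lnot E \land (\lnot \lnot B \lor A) \land \lnot E) \lor C   [double negation]
≡ (\lnot E \land (B \lor A) \land \lnot E) \lor C   [double negation]
≡ (\lnot E \lor C) \land (B \lor A \lor C) \land (\lnot E \lor C)   [distribute \lor over \land]
≡ (\lnot E \lor C) \land (B \lor A \lor C)   [simplify]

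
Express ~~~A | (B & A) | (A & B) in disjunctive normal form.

~~~A | (B & A) | (A & B)
⇔ ~A | (B & A) | (A & B)
⇔ ~A | (B & A)

~A | (B & A)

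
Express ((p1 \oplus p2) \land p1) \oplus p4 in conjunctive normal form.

(\lnot p1 \lor \lnot p2 \lor p4) \land (p1 \lor p4) \land (\lnot p1 \lor p2 \lor \lnot p4)

((p1 \oplus p2) \land p1) \oplus p4
⇔ (((p1 \oplus p2) \land p1) \lor p4) \land \lnot ((p1 \oplus p2) \land p1 \land p4)   [expand \oplus]
⇔ (((p1 \lor p2) \land \lnot (p1 \land p2) \land p1) \lor p4) \land \lnot ((p1 \oplus p2) \land p1 \land p4)   [expand \oplus]
⇔ (((p1 \lor p2) \land \lnot (p1 \land p2) \land p1) \lor p4) \land \lnot ((p1 \lor p2) \land \lnot (p1 \land p2) \land p1 \land p4)   [expand \oplus]
⇔ (((p1 \lor p2) \land (\lnot p1 \lor \lnot p2) \land p1) \lor p4) \land \lnot ((p1 \lor p2) \land \lnot (p1 \land p2) \land p1 \land p4)   [De Morgan]
⇔ (((p1 \lor p2) \land (\lnot p1 \lor \lnot p2) \land p1) \lor p4) \land (\lnot (p1 \lor p2) \lor \lnot \lnot (p1 \land p2) \lor \lnot p1 \lor \lnot p4)   [De Morgan]
⇔ (((p1 \lor p2) \land (\lnot p1 \lor \lnot p2) \land p1) \lor p4) \land ((\lnot p1 \land \lnot p2) \lor \lnot \lnot (p1 \land p2) \lor \lnot p1 \lor \lnot p4)   [De Morgan]
⇔ (((p1 \lor p2) \land (\lnot p1 \lor \lnot p2) \land p1) \lor p4) \land ((\lnot p1 \land \lnot p2) \lor (p1 \land p2) \lor \lnot p1 \lor \lnot p4)   [double negation]
⇔ (p1 \lor p2 \lor p4) \land (\lnot p1 \lor \lnot p2 \lor p4) \land (p1 \lor p4) \land (\lnot p1 \lor p1 \lor \lnot p1 \lor \lnot p4) \land (\lnot p1 \lor p2 \lor \lnot p1 \lor \lnot p4) \land (\lnot p2 \lor p1 \lor \lnot p1 \lor \lnot p4) \land (\lnot p2 \lor p2 \lor \lnot p1 \lor \lnot p4)   [distribute \lor over \land]
⇔ (\lnot p1 \lor \lnot p2 \lor p4) \land (p1 \lor p4) \land (\lnot p1 \lor p2 \lor \lnot p4)   [simplify]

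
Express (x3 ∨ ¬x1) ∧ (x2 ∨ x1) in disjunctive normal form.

(x3 ∧ x2) ∨ (x3 ∧ x1) ∨ (¬x1 ∧ x2)

(x3 ∨ ¬x1) ∧ (x2 ∨ x1)
= (x3 ∧ x2) ∨ (x3 ∧ x1) ∨ (¬x1 ∧ x2) ∨ (¬x1 ∧ x1)
= (x3 ∧ x2) ∨ (x3 ∧ x1) ∨ (¬x1 ∧ x2)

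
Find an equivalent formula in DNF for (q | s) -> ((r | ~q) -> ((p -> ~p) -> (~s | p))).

(~r & q) | p | ~s

(q | s) -> ((r | ~q) -> ((p -> ~p) -> (~s | p)))
= ~(q | s) | ((r | ~q) -> ((p -> ~p) -> (~s | p)))   [eliminate ->]
= ~(q | s) | ~(r | ~q) | ((p -> ~p) -> (~s | p))   [eliminate ->]
= ~(q | s) | ~(r | ~q) | ~(p -> ~p) | ~s | p   [eliminate ->]
= ~(q | s) | ~(r | ~q) | ~(~p | ~p) | ~s | p   [eliminate ->]
= (~q & ~s) | ~(r | ~q) | ~(~p | ~p) | ~s | p   [De Morgan]
= (~q & ~s) | (~r & ~~q) | ~(~p | ~p) | ~s | p   [De Morgan]
= (~q & ~s) | (~r & q) | ~(~p | ~p) | ~s | p   [double negation]
= (~q & ~s) | (~r & q) | (~~p & ~~p) | ~s | p   [De Morgan]
= (~q & ~s) | (~r & q) | (p & ~~p) | ~s | p   [double negation]
= (~q & ~s) | (~r & q) | (p & p) | ~s | p   [double negation]
= (~r & q) | p | ~s   [simplify]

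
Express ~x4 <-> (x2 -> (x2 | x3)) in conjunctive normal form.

(x2 | ~x4) & (~x2 | ~x4) & (~x3 | ~x4)

~x4 <-> (x2 -> (x2 | x3))
= (~x4 -> (x2 -> (x2 | x3))) & ((x2 -> (x2 | x3)) -> ~x4)   — eliminate <->
= (~~x4 | (x2 -> (x2 | x3))) & ((x2 -> (x2 | x3)) -> ~x4)   — eliminate ->
= (~~x4 | ~x2 | x2 | x3) & ((x2 -> (x2 | x3)) -> ~x4)   — eliminate ->
= (~~x4 | ~x2 | x2 | x3) & (~(x2 -> (x2 | x3)) | ~x4)   — eliminate ->
= (~~x4 | ~x2 | x2 | x3) & (~(~x2 | x2 | x3) | ~x4)   — eliminate ->
= (x4 | ~x2 | x2 | x3) & (~(~x2 | x2 | x3) | ~x4)   — double negation
= (x4 | ~x2 | x2 | x3) & ((~~x2 & ~x2 & ~x3) | ~x4)   — De Morgan
= (x4 | ~x2 | x2 | x3) & ((x2 & ~x2 & ~x3) | ~x4)   — double negation
= (x4 | ~x2 | x2 | x3) & (x2 | ~x4) & (~x2 | ~x4) & (~x3 | ~x4)   — distribute | over &
= (x2 | ~x4) & (~x2 | ~x4) & (~x3 | ~x4)   — simplify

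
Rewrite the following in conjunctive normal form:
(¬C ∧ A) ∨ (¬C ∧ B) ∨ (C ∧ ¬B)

(¬C ∨ ¬B) ∧ (A ∨ B ∨ C)

(¬C ∧ A) ∨ (¬C ∧ B) ∨ (C ∧ ¬B)
= (¬C ∨ ¬C ∨ C) ∧ (¬C ∨ ¬C ∨ ¬B) ∧ (¬C ∨ B ∨ C) ∧ (¬C ∨ B ∨ ¬B) ∧ (A ∨ ¬C ∨ C) ∧ (A ∨ ¬C ∨ ¬B) ∧ (A ∨ B ∨ C) ∧ (A ∨ B ∨ ¬B)   — distribute ∨ over ∧
= (¬C ∨ ¬B) ∧ (A ∨ B ∨ C)   — simplify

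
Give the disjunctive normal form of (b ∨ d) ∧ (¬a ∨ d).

(b ∧ ¬a) ∨ d

(b ∨ d) ∧ (¬a ∨ d)
≡ (b ∧ ¬a) ∨ (b ∧ d) ∨ (d ∧ ¬a) ∨ (d ∧ d)   [distribute ∧ over ∨]
≡ (b ∧ ¬a) ∨ d   [simplify]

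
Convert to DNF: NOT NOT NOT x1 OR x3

NOT x1 OR x3

NOT NOT NOT x1 OR x3
= NOT x1 OR x3   (double negation)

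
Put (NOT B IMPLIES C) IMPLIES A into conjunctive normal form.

(NOT B OR A) AND (NOT C OR A)

(NOT B IMPLIES C) IMPLIES A
≡ NOT (NOT B IMPLIES C) OR A   (eliminate IMPLIES)
≡ NOT (NOT NOT B OR C) OR A   (eliminate IMPLIES)
≡ (NOT NOT NOT B AND NOT C) OR A   (De Morgan)
≡ (NOT B AND NOT C) OR A   (double negation)
≡ (NOT B OR A) AND (NOT C OR A)   (distribute OR over AND)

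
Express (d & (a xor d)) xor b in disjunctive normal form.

(d & (a xor d)) xor b
⇔ (d & (a xor d) & ~b) | (~(d & (a xor d)) & b)
⇔ (d & ((a & ~d) | (~a & d)) & ~b) | (~(d & (a xor d)) & b)
⇔ (d & ((a & ~d) | (~a & d)) & ~b) | (~(d & ((a & ~d) | (~a & d))) & b)
⇔ (d & ((a & ~d) | (~a & d)) & ~b) | ((~d | ~((a & ~d) | (~a & d))) & b)
⇔ (d & ((a & ~d) | (~a & d)) & ~b) | ((~d | (~(a & ~d) & ~(~a & d))) & b)
⇔ (d & ((a & ~d) | (~a & d)) & ~b) | ((~d | ((~a | ~~d) & ~(~a & d))) & b)
⇔ (d & ((a & ~d) | (~a & d)) & ~b) | ((~d | ((~a | d) & ~(~a & d))) & b)
⇔ (d & ((a & ~d) | (~a & d)) & ~b) | ((~d | ((~a | d) & (~~a | ~d))) & b)
⇔ (d & ((a & ~d) | (~a & d)) & ~b) | ((~d | ((~a | d) & (a | ~d))) & b)
⇔ (d & a & ~d & ~b) | (d & ~a & d & ~b) | (~d & b) | (~a & a & b) | (~a & ~d & b) | (d & a & b) | (d & ~d & b)
⇔ (d & ~a & ~b) | (~d & b) | (d & a & b)

(d & ~a & ~b) | (~d & b) | (d & a & b)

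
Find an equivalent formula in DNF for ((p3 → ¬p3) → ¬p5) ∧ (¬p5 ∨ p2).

((p3 → ¬p3) → ¬p5) ∧ (¬p5 ∨ p2)
≡ (¬(p3 → ¬p3) ∨ ¬p5) ∧ (¬p5 ∨ p2)
≡ (¬(¬p3 ∨ ¬p3) ∨ ¬p5) ∧ (¬p5 ∨ p2)
≡ ((¬¬p3 ∧ ¬¬p3) ∨ ¬p5) ∧ (¬p5 ∨ p2)
≡ ((p3 ∧ ¬¬p3) ∨ ¬p5) ∧ (¬p5 ∨ p2)
≡ ((p3 ∧ p3) ∨ ¬p5) ∧ (¬p5 ∨ p2)
≡ (p3 ∧ p3 ∧ ¬p5) ∨ (p3 ∧ p3 ∧ p2) ∨ (¬p5 ∧ ¬p5) ∨ (¬p5 ∧ p2)
≡ (p3 ∧ p2) ∨ ¬p5

(p3 ∧ p2) ∨ ¬p5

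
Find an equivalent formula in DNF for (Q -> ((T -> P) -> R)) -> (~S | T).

(Q -> ((T -> P) -> R)) -> (~S | T)
≡ ~(Q -> ((T -> P) -> R)) | ~S | T   (eliminate ->)
≡ ~(~Q | ((T -> P) -> R)) | ~S | T   (eliminate ->)
≡ ~(~Q | ~(T -> P) | R) | ~S | T   (eliminate ->)
≡ ~(~Q | ~(~T | P) | R) | ~S | T   (eliminate ->)
≡ (~~Q & ~~(~T | P) & ~R) | ~S | T   (De Morgan)
≡ (Q & ~~(~T | P) & ~R) | ~S | T   (double negation)
≡ (Q & (~T | P) & ~R) | ~S | T   (double negation)
≡ (Q & ~T & ~R) | (Q & P & ~R) | ~S | T   (distribute & over |)

(Q & ~T & ~R) | (Q & P & ~R) | ~S | T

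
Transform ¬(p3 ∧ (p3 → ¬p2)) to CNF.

¬(p3 ∧ (p3 → ¬p2))
≡ ¬(p3 ∧ (¬p3 ∨ ¬p2))   [eliminate →]
≡ ¬p3 ∨ ¬(¬p3 ∨ ¬p2)   [De Morgan]
≡ ¬p3 ∨ (¬¬p3 ∧ ¬¬p2)   [De Morgan]
≡ ¬p3 ∨ (p3 ∧ ¬¬p2)   [double negation]
≡ ¬p3 ∨ (p3 ∧ p2)   [double negation]
≡ (¬p3 ∨ p3) ∧ (¬p3 ∨ p2)   [distribute ∨ over ∧]
≡ ¬p3 ∨ p2   [simplify]

¬p3 ∨ p2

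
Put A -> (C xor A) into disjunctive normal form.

A -> (C xor A)
⇔ ~A | (C xor A)   (eliminate ->)
⇔ ~A | (C & ~A) | (~C & A)   (expand xor)
⇔ ~A | (~C & A)   (simplify)

~A | (~C & A)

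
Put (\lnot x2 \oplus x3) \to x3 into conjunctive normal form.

(\lnot x2 \oplus x3) \to x3
≡ \lnot (\lnot x2 \oplus x3) \lor x3   — eliminate \to
≡ \lnot ((\lnot x2 \lor x3) \land \lnot (\lnot x2 \land x3)) \lor x3   — expand \oplus
≡ \lnot (\lnot x2 \lor x3) \lor \lnot \lnot (\lnot x2 \land x3) \lor x3   — De Morgan
≡ (\lnot \lnot x2 \land \lnot x3) \lor \lnot \lnot (\lnot x2 \land x3) \lor x3   — De Morgan
≡ (x2 \land \lnot x3) \lor \lnot \lnot (\lnot x2 \land x3) \lor x3   — double negation
≡ (x2 \land \lnot x3) \lor (\lnot x2 \land x3) \lor x3   — double negation
≡ (x2 \lor \lnot x2 \lor x3) \land (x2 \lor x3 \lor x3) \land (\lnot x3 \lor \lnot x2 \lor x3) \land (\lnot x3 \lor x3 \lor x3)   — distribute \lor over \land
≡ x2 \lor x3   — simplify

x2 \lor x3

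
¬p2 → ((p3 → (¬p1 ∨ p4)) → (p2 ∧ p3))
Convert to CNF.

(p2 ∨ p3) ∧ (p2 ∨ p1) ∧ (p2 ∨ ¬p4)

¬p2 → ((p3 → (¬p1 ∨ p4)) → (p2 ∧ p3))
= ¬¬p2 ∨ ((p3 → (¬p1 ∨ p4)) → (p2 ∧ p3))   [eliminate →]
= ¬¬p2 ∨ ¬(p3 → (¬p1 ∨ p4)) ∨ (p2 ∧ p3)   [eliminate →]
= ¬¬p2 ∨ ¬(¬p3 ∨ ¬p1 ∨ p4) ∨ (p2 ∧ p3)   [eliminate →]
= p2 ∨ ¬(¬p3 ∨ ¬p1 ∨ p4) ∨ (p2 ∧ p3)   [double negation]
= p2 ∨ (¬¬p3 ∧ ¬¬p1 ∧ ¬p4) ∨ (p2 ∧ p3)   [De Morgan]
= p2 ∨ (p3 ∧ ¬¬p1 ∧ ¬p4) ∨ (p2 ∧ p3)   [double negation]
= p2 ∨ (p3 ∧ p1 ∧ ¬p4) ∨ (p2 ∧ p3)   [double negation]
= (p2 ∨ p3 ∨ p2) ∧ (p2 ∨ p3 ∨ p3) ∧ (p2 ∨ p1 ∨ p2) ∧ (p2 ∨ p1 ∨ p3) ∧ (p2 ∨ ¬p4 ∨ p2) ∧ (p2 ∨ ¬p4 ∨ p3)   [distribute ∨ over ∧]
= (p2 ∨ p3) ∧ (p2 ∨ p1) ∧ (p2 ∨ ¬p4)   [simplify]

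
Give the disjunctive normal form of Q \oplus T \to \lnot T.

T \land Q \lor \lnot T

Q \oplus T \to \lnot T
= \lnot (Q \oplus T) \lor \lnot T
= \lnot (Q \land \lnot T \lor \lnot Q \land T) \lor \lnot T
= \lnot (Q \land \lnot T) \land \lnot (\lnot Q \land T) \lor \lnot T
= (\lnot Q \lor \lnot \lnot T) \land \lnot (\lnot Q \land T) \lor \lnot T
= (\lnot Q \lor T) \land \lnot (\lnot Q \land T) \lor \lnot T
= (\lnot Q \lor T) \land (\lnot \lnot Q \lor \lnot T) \lor \lnot T
= (\lnot Q \lor T) \land (Q \lor \lnot T) \lor \lnot T
= \lnot Q \land Q \lor \lnot Q \land \lnot T \lor T \land Q \lor T \land \lnot T \lor \lnot T
= T \land Q \lor \lnot T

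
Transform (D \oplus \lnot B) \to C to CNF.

(\lnot D \lor \lnot B \lor C) \land (B \lor D \lor C)

(D \oplus \lnot B) \to C
= \lnot (D \oplus \lnot B) \lor C   — eliminate \to
= \lnot ((D \lor \lnot B) \land \lnot (D \land \lnot B)) \lor C   — expand \oplus
= \lnot (D \lor \lnot B) \lor \lnot \lnot (D \land \lnot B) \lor C   — De Morgan
= (\lnot D \land \lnot \lnot B) \lor \lnot \lnot (D \land \lnot B) \lor C   — De Morgan
= (\lnot D \land B) \lor \lnot \lnot (D \land \lnot B) \lor C   — double negation
= (\lnot D \land B) \lor (D \land \lnot B) \lor C   — double negation
= (\lnot D \lor D \lor C) \land (\lnot D \lor \lnot B \lor C) \land (B \lor D \lor C) \land (B \lor \lnot B \lor C)   — distribute \lor over \land
= (\lnot D \lor \lnot B \lor C) \land (B \lor D \lor C)   — simplify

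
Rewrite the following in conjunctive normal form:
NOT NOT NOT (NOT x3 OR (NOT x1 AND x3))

x3 AND (x1 OR NOT x3)

NOT NOT NOT (NOT x3 OR (NOT x1 AND x3))
= NOT (NOT x3 OR (NOT x1 AND x3))   (double negation)
= NOT NOT x3 AND NOT (NOT x1 AND x3)   (De Morgan)
= x3 AND NOT (NOT x1 AND x3)   (double negation)
= x3 AND (NOT NOT x1 OR NOT x3)   (De Morgan)
= x3 AND (x1 OR NOT x3)   (double negation)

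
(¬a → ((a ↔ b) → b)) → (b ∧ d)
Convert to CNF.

(¬a → ((a ↔ b) → b)) → (b ∧ d)
≡ ¬(¬a → ((a ↔ b) → b)) ∨ (b ∧ d)   (eliminate →)
≡ ¬(¬¬a ∨ ((a ↔ b) → b)) ∨ (b ∧ d)   (eliminate →)
≡ ¬(¬¬a ∨ ¬(a ↔ b) ∨ b) ∨ (b ∧ d)   (eliminate →)
≡ ¬(¬¬a ∨ ¬((a → b) ∧ (b → a)) ∨ b) ∨ (b ∧ d)   (eliminate ↔)
≡ ¬(¬¬a ∨ ¬((¬a ∨ b) ∧ (b → a)) ∨ b) ∨ (b ∧ d)   (eliminate →)
≡ ¬(¬¬a ∨ ¬((¬a ∨ b) ∧ (¬b ∨ a)) ∨ b) ∨ (b ∧ d)   (eliminate →)
≡ (¬¬¬a ∧ ¬¬((¬a ∨ b) ∧ (¬b ∨ a)) ∧ ¬b) ∨ (b ∧ d)   (De Morgan)
≡ (¬a ∧ ¬¬((¬a ∨ b) ∧ (¬b ∨ a)) ∧ ¬b) ∨ (b ∧ d)   (double negation)
≡ (¬a ∧ (¬a ∨ b) ∧ (¬b ∨ a) ∧ ¬b) ∨ (b ∧ d)   (double negation)
≡ (¬a ∨ b) ∧ (¬a ∨ d) ∧ (¬a ∨ b ∨ b) ∧ (¬a ∨ b ∨ d) ∧ (¬b ∨ a ∨ b) ∧ (¬b ∨ a ∨ d) ∧ (¬b ∨ b) ∧ (¬b ∨ d)   (distribute ∨ over ∧)
≡ (¬a ∨ b) ∧ (¬a ∨ d) ∧ (¬b ∨ d)   (simplify)

(¬a ∨ b) ∧ (¬a ∨ d) ∧ (¬b ∨ d)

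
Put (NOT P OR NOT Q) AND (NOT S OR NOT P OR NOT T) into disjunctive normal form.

NOT P OR (NOT Q AND NOT S) OR (NOT Q AND NOT T)

(NOT P OR NOT Q) AND (NOT S OR NOT P OR NOT T)
≡ (NOT P AND NOT S) OR (NOT P AND NOT P) OR (NOT P AND NOT T) OR (NOT Q AND NOT S) OR (NOT Q AND NOT P) OR (NOT Q AND NOT T)   [distribute AND over OR]
≡ NOT P OR (NOT Q AND NOT S) OR (NOT Q AND NOT T)   [simplify]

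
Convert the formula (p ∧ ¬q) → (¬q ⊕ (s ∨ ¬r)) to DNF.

¬p ∨ q ∨ (¬q ∧ ¬s ∧ r)

(p ∧ ¬q) → (¬q ⊕ (s ∨ ¬r))
⇔ ¬(p ∧ ¬q) ∨ (¬q ⊕ (s ∨ ¬r))   (eliminate →)
⇔ ¬(p ∧ ¬q) ∨ (¬q ∧ ¬(s ∨ ¬r)) ∨ (¬¬q ∧ (s ∨ ¬r))   (expand ⊕)
⇔ ¬p ∨ ¬¬q ∨ (¬q ∧ ¬(s ∨ ¬r)) ∨ (¬¬q ∧ (s ∨ ¬r))   (De Morgan)
⇔ ¬p ∨ q ∨ (¬q ∧ ¬(s ∨ ¬r)) ∨ (¬¬q ∧ (s ∨ ¬r))   (double negation)
⇔ ¬p ∨ q ∨ (¬q ∧ ¬s ∧ ¬¬r) ∨ (¬¬q ∧ (s ∨ ¬r))   (De Morgan)
⇔ ¬p ∨ q ∨ (¬q ∧ ¬s ∧ r) ∨ (¬¬q ∧ (s ∨ ¬r))   (double negation)
⇔ ¬p ∨ q ∨ (¬q ∧ ¬s ∧ r) ∨ (q ∧ (s ∨ ¬r))   (double negation)
⇔ ¬p ∨ q ∨ (¬q ∧ ¬s ∧ r) ∨ (q ∧ s) ∨ (q ∧ ¬r)   (distribute ∧ over ∨)
⇔ ¬p ∨ q ∨ (¬q ∧ ¬s ∧ r)   (simplify)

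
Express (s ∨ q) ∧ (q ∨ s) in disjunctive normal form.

(s ∨ q) ∧ (q ∨ s)
≡ s ∧ q ∨ s ∧ s ∨ q ∧ q ∨ q ∧ s   [distribute ∧ over ∨]
≡ s ∨ q   [simplify]

s ∨ q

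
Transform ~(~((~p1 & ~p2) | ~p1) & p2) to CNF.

~p1 | ~p2

~(~((~p1 & ~p2) | ~p1) & p2)
≡ ~~((~p1 & ~p2) | ~p1) | ~p2
≡ (~p1 & ~p2) | ~p1 | ~p2
≡ (~p1 | ~p1 | ~p2) & (~p2 | ~p1 | ~p2)
≡ ~p1 | ~p2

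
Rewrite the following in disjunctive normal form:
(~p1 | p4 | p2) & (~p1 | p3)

~p1 | (p4 & p3) | (p2 & p3)

(~p1 | p4 | p2) & (~p1 | p3)
= (~p1 & ~p1) | (~p1 & p3) | (p4 & ~p1) | (p4 & p3) | (p2 & ~p1) | (p2 & p3)   [distribute & over |]
= ~p1 | (p4 & p3) | (p2 & p3)   [simplify]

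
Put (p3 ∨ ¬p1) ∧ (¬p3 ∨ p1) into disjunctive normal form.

(p3 ∨ ¬p1) ∧ (¬p3 ∨ p1)
⇔ (p3 ∧ ¬p3) ∨ (p3 ∧ p1) ∨ (¬p1 ∧ ¬p3) ∨ (¬p1 ∧ p1)   [distribute ∧ over ∨]
⇔ (p3 ∧ p1) ∨ (¬p1 ∧ ¬p3)   [simplify]

(p3 ∧ p1) ∨ (¬p1 ∧ ¬p3)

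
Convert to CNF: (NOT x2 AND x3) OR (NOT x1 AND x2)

(NOT x2 OR NOT x1) AND (x3 OR NOT x1) AND (x3 OR x2)

(NOT x2 AND x3) OR (NOT x1 AND x2)
= (NOT x2 OR NOT x1) AND (NOT x2 OR x2) AND (x3 OR NOT x1) AND (x3 OR x2)
= (NOT x2 OR NOT x1) AND (x3 OR NOT x1) AND (x3 OR x2)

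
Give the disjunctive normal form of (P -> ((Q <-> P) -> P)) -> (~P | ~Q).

(P -> ((Q <-> P) -> P)) -> (~P | ~Q)
⇔ ~(P -> ((Q <-> P) -> P)) | ~P | ~Q   [eliminate ->]
⇔ ~(~P | ((Q <-> P) -> P)) | ~P | ~Q   [eliminate ->]
⇔ ~(~P | ~(Q <-> P) | P) | ~P | ~Q   [eliminate ->]
⇔ ~(~P | ~((Q -> P) & (P -> Q)) | P) | ~P | ~Q   [eliminate <->]
⇔ ~(~P | ~((~Q | P) & (P -> Q)) | P) | ~P | ~Q   [eliminate ->]
⇔ ~(~P | ~((~Q | P) & (~P | Q)) | P) | ~P | ~Q   [eliminate ->]
⇔ (~~P & ~~((~Q | P) & (~P | Q)) & ~P) | ~P | ~Q   [De Morgan]
⇔ (P & ~~((~Q | P) & (~P | Q)) & ~P) | ~P | ~Q   [double negation]
⇔ (P & (~Q | P) & (~P | Q) & ~P) | ~P | ~Q   [double negation]
⇔ (P & ~Q & ~P & ~P) | (P & ~Q & Q & ~P) | (P & P & ~P & ~P) | (P & P & Q & ~P) | ~P | ~Q   [distribute & over |]
⇔ ~P | ~Q   [simplify]

~P | ~Q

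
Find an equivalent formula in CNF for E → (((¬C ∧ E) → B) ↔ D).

E → (((¬C ∧ E) → B) ↔ D)
⇔ ¬E ∨ (((¬C ∧ E) → B) ↔ D)   [eliminate →]
⇔ ¬E ∨ ((((¬C ∧ E) → B) → D) ∧ (D → ((¬C ∧ E) → B)))   [eliminate ↔]
⇔ ¬E ∨ ((¬((¬C ∧ E) → B) ∨ D) ∧ (D → ((¬C ∧ E) → B)))   [eliminate →]
⇔ ¬E ∨ ((¬(¬(¬C ∧ E) ∨ B) ∨ D) ∧ (D → ((¬C ∧ E) → B)))   [eliminate →]
⇔ ¬E ∨ ((¬(¬(¬C ∧ E) ∨ B) ∨ D) ∧ (¬D ∨ ((¬C ∧ E) → B)))   [eliminate →]
⇔ ¬E ∨ ((¬(¬(¬C ∧ E) ∨ B) ∨ D) ∧ (¬D ∨ ¬(¬C ∧ E) ∨ B))   [eliminate →]
⇔ ¬E ∨ (((¬¬(¬C ∧ E) ∧ ¬B) ∨ D) ∧ (¬D ∨ ¬(¬C ∧ E) ∨ B))   [De Morgan]
⇔ ¬E ∨ (((¬C ∧ E ∧ ¬B) ∨ D) ∧ (¬D ∨ ¬(¬C ∧ E) ∨ B))   [double negation]
⇔ ¬E ∨ (((¬C ∧ E ∧ ¬B) ∨ D) ∧ (¬D ∨ ¬¬C ∨ ¬E ∨ B))   [De Morgan]
⇔ ¬E ∨ (((¬C ∧ E ∧ ¬B) ∨ D) ∧ (¬D ∨ C ∨ ¬E ∨ B))   [double negation]
⇔ (¬E ∨ ¬C ∨ D) ∧ (¬E ∨ E ∨ D) ∧ (¬E ∨ ¬B ∨ D) ∧ (¬E ∨ ¬D ∨ C ∨ ¬E ∨ B)   [distribute ∨ over ∧]
⇔ (¬E ∨ ¬C ∨ D) ∧ (¬E ∨ ¬B ∨ D) ∧ (¬E ∨ ¬D ∨ C ∨ B)   [simplify]

(¬E ∨ ¬C ∨ D) ∧ (¬E ∨ ¬B ∨ D) ∧ (¬E ∨ ¬D ∨ C ∨ B)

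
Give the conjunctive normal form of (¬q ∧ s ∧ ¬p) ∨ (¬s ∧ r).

(¬q ∧ s ∧ ¬p) ∨ (¬s ∧ r)
⇔ (¬q ∨ ¬s) ∧ (¬q ∨ r) ∧ (s ∨ ¬s) ∧ (s ∨ r) ∧ (¬p ∨ ¬s) ∧ (¬p ∨ r)   (distribute ∨ over ∧)
⇔ (¬q ∨ ¬s) ∧ (¬q ∨ r) ∧ (s ∨ r) ∧ (¬p ∨ ¬s) ∧ (¬p ∨ r)   (simplify)

(¬q ∨ ¬s) ∧ (¬q ∨ r) ∧ (s ∨ r) ∧ (¬p ∨ ¬s) ∧ (¬p ∨ r)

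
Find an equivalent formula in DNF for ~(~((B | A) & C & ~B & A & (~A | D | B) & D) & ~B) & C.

~(~((B | A) & C & ~B & A & (~A | D | B) & D) & ~B) & C
⇔ (~~((B | A) & C & ~B & A & (~A | D | B) & D) | ~~B) & C   (De Morgan)
⇔ (((B | A) & C & ~B & A & (~A | D | B) & D) | ~~B) & C   (double negation)
⇔ (((B | A) & C & ~B & A & (~A | D | B) & D) | B) & C   (double negation)
⇔ (B & C & ~B & A & ~A & D & C) | (B & C & ~B & A & D & D & C) | (B & C & ~B & A & B & D & C) | (A & C & ~B & A & ~A & D & C) | (A & C & ~B & A & D & D & C) | (A & C & ~B & A & B & D & C) | (B & C)   (distribute & over |)
⇔ (A & C & ~B & D) | (B & C)   (simplify)

(A & C & ~B & D) | (B & C)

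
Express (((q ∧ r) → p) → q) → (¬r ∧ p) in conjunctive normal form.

(¬q ∨ ¬r) ∧ (¬q ∨ p)

(((q ∧ r) → p) → q) → (¬r ∧ p)
≡ ¬(((q ∧ r) → p) → q) ∨ (¬r ∧ p)   [eliminate →]
≡ ¬(¬((q ∧ r) → p) ∨ q) ∨ (¬r ∧ p)   [eliminate →]
≡ ¬(¬(¬(q ∧ r) ∨ p) ∨ q) ∨ (¬r ∧ p)   [eliminate →]
≡ (¬¬(¬(q ∧ r) ∨ p) ∧ ¬q) ∨ (¬r ∧ p)   [De Morgan]
≡ ((¬(q ∧ r) ∨ p) ∧ ¬q) ∨ (¬r ∧ p)   [double negation]
≡ ((¬q ∨ ¬r ∨ p) ∧ ¬q) ∨ (¬r ∧ p)   [De Morgan]
≡ (¬q ∨ ¬r ∨ p ∨ ¬r) ∧ (¬q ∨ ¬r ∨ p ∨ p) ∧ (¬q ∨ ¬r) ∧ (¬q ∨ p)   [distribute ∨ over ∧]
≡ (¬q ∨ ¬r) ∧ (¬q ∨ p)   [simplify]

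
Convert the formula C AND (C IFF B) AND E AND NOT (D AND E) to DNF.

C AND (C IFF B) AND E AND NOT (D AND E)
⇔ C AND (C IMPLIES B) AND (B IMPLIES C) AND E AND NOT (D AND E)   — eliminate IFF
⇔ C AND (NOT C OR B) AND (B IMPLIES C) AND E AND NOT (D AND E)   — eliminate IMPLIES
⇔ C AND (NOT C OR B) AND (NOT B OR C) AND E AND NOT (D AND E)   — eliminate IMPLIES
⇔ C AND (NOT C OR B) AND (NOT B OR C) AND E AND (NOT D OR NOT E)   — De Morgan
⇔ (C AND NOT C AND NOT B AND E AND NOT D) OR (C AND NOT C AND NOT B AND E AND NOT E) OR (C AND NOT C AND C AND E AND NOT D) OR (C AND NOT C AND C AND E AND NOT E) OR (C AND B AND NOT B AND E AND NOT D) OR (C AND B AND NOT B AND E AND NOT E) OR (C AND B AND C AND E AND NOT D) OR (C AND B AND C AND E AND NOT E)   — distribute AND over OR
⇔ C AND B AND E AND NOT D   — simplify

C AND B AND E AND NOT D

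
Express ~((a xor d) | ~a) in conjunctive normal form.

(~a | d) & a

~((a xor d) | ~a)
≡ ~(((a | d) & ~(a & d)) | ~a)   (expand xor)
≡ ~((a | d) & ~(a & d)) & ~~a   (De Morgan)
≡ (~(a | d) | ~~(a & d)) & ~~a   (De Morgan)
≡ ((~a & ~d) | ~~(a & d)) & ~~a   (De Morgan)
≡ ((~a & ~d) | (a & d)) & ~~a   (double negation)
≡ ((~a & ~d) | (a & d)) & a   (double negation)
≡ (~a | a) & (~a | d) & (~d | a) & (~d | d) & a   (distribute | over &)
≡ (~a | d) & a   (simplify)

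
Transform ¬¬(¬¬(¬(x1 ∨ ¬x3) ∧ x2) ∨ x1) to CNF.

¬¬(¬¬(¬(x1 ∨ ¬x3) ∧ x2) ∨ x1)
≡ ¬¬(¬(x1 ∨ ¬x3) ∧ x2) ∨ x1   (double negation)
≡ (¬(x1 ∨ ¬x3) ∧ x2) ∨ x1   (double negation)
≡ (¬x1 ∧ ¬¬x3 ∧ x2) ∨ x1   (De Morgan)
≡ (¬x1 ∧ x3 ∧ x2) ∨ x1   (double negation)
≡ (¬x1 ∨ x1) ∧ (x3 ∨ x1) ∧ (x2 ∨ x1)   (distribute ∨ over ∧)
≡ (x3 ∨ x1) ∧ (x2 ∨ x1)   (simplify)

(x3 ∨ x1) ∧ (x2 ∨ x1)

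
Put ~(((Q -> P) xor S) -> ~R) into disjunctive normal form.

(~Q & ~S & R) | (P & ~S & R) | (Q & ~P & S & R)

~(((Q -> P) xor S) -> ~R)
≡ ~(~((Q -> P) xor S) | ~R)   — eliminate ->
≡ ~(~(((Q -> P) & ~S) | (~(Q -> P) & S)) | ~R)   — expand xor
≡ ~(~(((~Q | P) & ~S) | (~(Q -> P) & S)) | ~R)   — eliminate ->
≡ ~(~(((~Q | P) & ~S) | (~(~Q | P) & S)) | ~R)   — eliminate ->
≡ ~~(((~Q | P) & ~S) | (~(~Q | P) & S)) & ~~R   — De Morgan
≡ (((~Q | P) & ~S) | (~(~Q | P) & S)) & ~~R   — double negation
≡ (((~Q | P) & ~S) | (~~Q & ~P & S)) & ~~R   — De Morgan
≡ (((~Q | P) & ~S) | (Q & ~P & S)) & ~~R   — double negation
≡ (((~Q | P) & ~S) | (Q & ~P & S)) & R   — double negation
≡ (~Q & ~S & R) | (P & ~S & R) | (Q & ~P & S & R)   — distribute & over |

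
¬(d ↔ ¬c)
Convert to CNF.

¬(d ↔ ¬c)
= ¬((d → ¬c) ∧ (¬c → d))   — eliminate ↔
= ¬((¬d ∨ ¬c) ∧ (¬c → d))   — eliminate →
= ¬((¬d ∨ ¬c) ∧ (¬¬c ∨ d))   — eliminate →
= ¬(¬d ∨ ¬c) ∨ ¬(¬¬c ∨ d)   — De Morgan
= (¬¬d ∧ ¬¬c) ∨ ¬(¬¬c ∨ d)   — De Morgan
= (d ∧ ¬¬c) ∨ ¬(¬¬c ∨ d)   — double negation
= (d ∧ c) ∨ ¬(¬¬c ∨ d)   — double negation
= (d ∧ c) ∨ (¬¬¬c ∧ ¬d)   — De Morgan
= (d ∧ c) ∨ (¬c ∧ ¬d)   — double negation
= (d ∨ ¬c) ∧ (d ∨ ¬d) ∧ (c ∨ ¬c) ∧ (c ∨ ¬d)   — distribute ∨ over ∧
= (d ∨ ¬c) ∧ (c ∨ ¬d)   — simplify

(d ∨ ¬c) ∧ (c ∨ ¬d)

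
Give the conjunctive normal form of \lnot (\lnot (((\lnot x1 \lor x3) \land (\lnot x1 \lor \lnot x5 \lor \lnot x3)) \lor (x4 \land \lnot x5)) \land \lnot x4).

\lnot (\lnot (((\lnot x1 \lor x3) \land (\lnot x1 \lor \lnot x5 \lor \lnot x3)) \lor (x4 \land \lnot x5)) \land \lnot x4)
≡ \lnot \lnot (((\lnot x1 \lor x3) \land (\lnot x1 \lor \lnot x5 \lor \lnot x3)) \lor (x4 \land \lnot x5)) \lor \lnot \lnot x4   — De Morgan
≡ ((\lnot x1 \lor x3) \land (\lnot x1 \lor \lnot x5 \lor \lnot x3)) \lor (x4 \land \lnot x5) \lor \lnot \lnot x4   — double negation
≡ ((\lnot x1 \lor x3) \land (\lnot x1 \lor \lnot x5 \lor \lnot x3)) \lor (x4 \land \lnot x5) \lor x4   — double negation
≡ (\lnot x1 \lor x3 \lor x4 \lor x4) \land (\lnot x1 \lor x3 \lor \lnot x5 \lor x4) \land (\lnot x1 \lor \lnot x5 \lor \lnot x3 \lor x4 \lor x4) \land (\lnot x1 \lor \lnot x5 \lor \lnot x3 \lor \lnot x5 \lor x4)   — distribute \lor over \land
≡ (\lnot x1 \lor x3 \lor x4) \land (\lnot x1 \lor \lnot x5 \lor \lnot x3 \lor x4)   — simplify

(\lnot x1 \lor x3 \lor x4) \land (\lnot x1 \lor \lnot x5 \lor \lnot x3 \lor x4)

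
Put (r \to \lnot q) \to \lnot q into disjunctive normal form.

(r \land q) \lor \lnot q

(r \to \lnot q) \to \lnot q
⇔ \lnot (r \to \lnot q) \lor \lnot q   [eliminate \to]
⇔ \lnot (\lnot r \lor \lnot q) \lor \lnot q   [eliminate \to]
⇔ (\lnot \lnot r \land \lnot \lnot q) \lor \lnot q   [De Morgan]
⇔ (r \land \lnot \lnot q) \lor \lnot q   [double negation]
⇔ (r \land q) \lor \lnot q   [double negation]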